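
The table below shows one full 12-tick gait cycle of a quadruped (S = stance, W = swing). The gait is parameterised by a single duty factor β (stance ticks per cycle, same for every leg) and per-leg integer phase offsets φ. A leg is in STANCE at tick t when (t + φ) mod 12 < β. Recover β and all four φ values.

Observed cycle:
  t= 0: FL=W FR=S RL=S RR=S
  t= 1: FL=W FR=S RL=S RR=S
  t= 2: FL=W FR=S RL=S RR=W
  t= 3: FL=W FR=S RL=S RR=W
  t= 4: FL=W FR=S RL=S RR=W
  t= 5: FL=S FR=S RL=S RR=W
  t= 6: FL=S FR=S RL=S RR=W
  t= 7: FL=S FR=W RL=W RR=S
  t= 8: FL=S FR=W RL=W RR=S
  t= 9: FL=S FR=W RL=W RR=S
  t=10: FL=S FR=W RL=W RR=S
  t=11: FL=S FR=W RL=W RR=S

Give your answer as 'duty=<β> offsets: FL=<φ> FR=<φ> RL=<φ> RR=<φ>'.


duty=7 offsets: FL=7 FR=0 RL=0 RR=5

duty β = stance ticks per leg = 7
FL: stance ticks = 7; W→S at t=5 → φ=7
FR: stance ticks = 7; W→S at t=0 → φ=0
RL: stance ticks = 7; W→S at t=0 → φ=0
RR: stance ticks = 7; W→S at t=7 → φ=5


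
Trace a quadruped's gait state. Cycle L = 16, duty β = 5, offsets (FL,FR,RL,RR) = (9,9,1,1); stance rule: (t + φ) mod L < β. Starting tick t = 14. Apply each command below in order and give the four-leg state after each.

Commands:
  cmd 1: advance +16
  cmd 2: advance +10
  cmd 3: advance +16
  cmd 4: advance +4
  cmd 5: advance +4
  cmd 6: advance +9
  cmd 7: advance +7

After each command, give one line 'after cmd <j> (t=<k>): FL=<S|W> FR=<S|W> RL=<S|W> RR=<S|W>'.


after cmd 1 (t=30): FL=W FR=W RL=W RR=W
after cmd 2 (t=40): FL=S FR=S RL=W RR=W
after cmd 3 (t=56): FL=S FR=S RL=W RR=W
after cmd 4 (t=60): FL=W FR=W RL=W RR=W
after cmd 5 (t=64): FL=W FR=W RL=S RR=S
after cmd 6 (t=73): FL=S FR=S RL=W RR=W
after cmd 7 (t=80): FL=W FR=W RL=S RR=S

start t=14: FL=W FR=W RL=W RR=W
cmd 1: advance +16 → t=30, phase=(7,7,15,15) → FL=W FR=W RL=W RR=W
cmd 2: advance +10 → t=40, phase=(1,1,9,9) → FL=S FR=S RL=W RR=W
cmd 3: advance +16 → t=56, phase=(1,1,9,9) → FL=S FR=S RL=W RR=W
cmd 4: advance +4 → t=60, phase=(5,5,13,13) → FL=W FR=W RL=W RR=W
cmd 5: advance +4 → t=64, phase=(9,9,1,1) → FL=W FR=W RL=S RR=S
cmd 6: advance +9 → t=73, phase=(2,2,10,10) → FL=S FR=S RL=W RR=W
cmd 7: advance +7 → t=80, phase=(9,9,1,1) → FL=W FR=W RL=S RR=S


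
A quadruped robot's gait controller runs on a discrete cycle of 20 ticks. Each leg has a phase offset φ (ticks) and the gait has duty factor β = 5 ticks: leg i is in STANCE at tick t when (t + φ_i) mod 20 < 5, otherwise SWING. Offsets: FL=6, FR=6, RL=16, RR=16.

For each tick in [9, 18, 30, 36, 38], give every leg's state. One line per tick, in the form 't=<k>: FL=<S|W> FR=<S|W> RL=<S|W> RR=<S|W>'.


t=9: phase=(15,15,5,5) vs β=5 → FL=W FR=W RL=W RR=W
t=18: phase=(4,4,14,14) vs β=5 → FL=S FR=S RL=W RR=W
t=30: phase=(16,16,6,6) vs β=5 → FL=W FR=W RL=W RR=W
t=36: phase=(2,2,12,12) vs β=5 → FL=S FR=S RL=W RR=W
t=38: phase=(4,4,14,14) vs β=5 → FL=S FR=S RL=W RR=W

t=9: FL=W FR=W RL=W RR=W
t=18: FL=S FR=S RL=W RR=W
t=30: FL=W FR=W RL=W RR=W
t=36: FL=S FR=S RL=W RR=W
t=38: FL=S FR=S RL=W RR=W


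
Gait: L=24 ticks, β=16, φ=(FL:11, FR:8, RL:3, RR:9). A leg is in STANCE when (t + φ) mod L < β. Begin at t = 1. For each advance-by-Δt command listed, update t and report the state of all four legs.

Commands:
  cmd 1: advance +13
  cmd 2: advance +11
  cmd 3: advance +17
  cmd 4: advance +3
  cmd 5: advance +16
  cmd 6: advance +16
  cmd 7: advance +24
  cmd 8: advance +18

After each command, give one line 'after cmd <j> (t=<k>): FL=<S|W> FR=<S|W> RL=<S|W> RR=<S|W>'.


start t=1: FL=S FR=S RL=S RR=S
cmd 1: advance +13 → t=14, phase=(1,22,17,23) → FL=S FR=W RL=W RR=W
cmd 2: advance +11 → t=25, phase=(12,9,4,10) → FL=S FR=S RL=S RR=S
cmd 3: advance +17 → t=42, phase=(5,2,21,3) → FL=S FR=S RL=W RR=S
cmd 4: advance +3 → t=45, phase=(8,5,0,6) → FL=S FR=S RL=S RR=S
cmd 5: advance +16 → t=61, phase=(0,21,16,22) → FL=S FR=W RL=W RR=W
cmd 6: advance +16 → t=77, phase=(16,13,8,14) → FL=W FR=S RL=S RR=S
cmd 7: advance +24 → t=101, phase=(16,13,8,14) → FL=W FR=S RL=S RR=S
cmd 8: advance +18 → t=119, phase=(10,7,2,8) → FL=S FR=S RL=S RR=S

after cmd 1 (t=14): FL=S FR=W RL=W RR=W
after cmd 2 (t=25): FL=S FR=S RL=S RR=S
after cmd 3 (t=42): FL=S FR=S RL=W RR=S
after cmd 4 (t=45): FL=S FR=S RL=S RR=S
after cmd 5 (t=61): FL=S FR=W RL=W RR=W
after cmd 6 (t=77): FL=W FR=S RL=S RR=S
after cmd 7 (t=101): FL=W FR=S RL=S RR=S
after cmd 8 (t=119): FL=S FR=S RL=S RR=S


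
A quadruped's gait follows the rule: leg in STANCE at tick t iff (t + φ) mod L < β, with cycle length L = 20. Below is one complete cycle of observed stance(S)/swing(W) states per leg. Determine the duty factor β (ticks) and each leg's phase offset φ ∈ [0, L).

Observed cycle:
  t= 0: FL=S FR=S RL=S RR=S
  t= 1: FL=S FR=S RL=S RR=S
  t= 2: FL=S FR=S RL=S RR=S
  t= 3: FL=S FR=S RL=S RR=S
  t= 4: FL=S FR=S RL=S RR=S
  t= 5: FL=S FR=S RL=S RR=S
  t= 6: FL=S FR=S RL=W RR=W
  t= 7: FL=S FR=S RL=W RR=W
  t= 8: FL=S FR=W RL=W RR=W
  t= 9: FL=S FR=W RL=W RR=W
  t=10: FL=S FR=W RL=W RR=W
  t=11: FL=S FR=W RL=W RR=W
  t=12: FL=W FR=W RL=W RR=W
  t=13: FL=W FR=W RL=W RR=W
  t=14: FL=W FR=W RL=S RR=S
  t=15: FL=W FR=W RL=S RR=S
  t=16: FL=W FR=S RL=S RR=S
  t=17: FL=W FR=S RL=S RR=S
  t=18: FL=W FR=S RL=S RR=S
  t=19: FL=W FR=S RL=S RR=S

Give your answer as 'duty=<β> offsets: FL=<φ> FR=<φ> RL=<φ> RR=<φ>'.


duty β = stance ticks per leg = 12
FL: stance ticks = 12; W→S at t=0 → φ=0
FR: stance ticks = 12; W→S at t=16 → φ=4
RL: stance ticks = 12; W→S at t=14 → φ=6
RR: stance ticks = 12; W→S at t=14 → φ=6

duty=12 offsets: FL=0 FR=4 RL=6 RR=6


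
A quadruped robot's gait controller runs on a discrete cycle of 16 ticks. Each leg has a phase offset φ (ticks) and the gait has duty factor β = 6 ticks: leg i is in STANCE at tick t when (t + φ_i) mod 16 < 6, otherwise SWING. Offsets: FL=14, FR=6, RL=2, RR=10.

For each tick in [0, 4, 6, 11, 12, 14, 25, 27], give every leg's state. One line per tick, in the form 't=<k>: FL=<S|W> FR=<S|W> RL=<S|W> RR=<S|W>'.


t=0: FL=W FR=W RL=S RR=W
t=4: FL=S FR=W RL=W RR=W
t=6: FL=S FR=W RL=W RR=S
t=11: FL=W FR=S RL=W RR=S
t=12: FL=W FR=S RL=W RR=W
t=14: FL=W FR=S RL=S RR=W
t=25: FL=W FR=W RL=W RR=S
t=27: FL=W FR=S RL=W RR=S

t=0: phase=(14,6,2,10) vs β=6 → FL=W FR=W RL=S RR=W
t=4: phase=(2,10,6,14) vs β=6 → FL=S FR=W RL=W RR=W
t=6: phase=(4,12,8,0) vs β=6 → FL=S FR=W RL=W RR=S
t=11: phase=(9,1,13,5) vs β=6 → FL=W FR=S RL=W RR=S
t=12: phase=(10,2,14,6) vs β=6 → FL=W FR=S RL=W RR=W
t=14: phase=(12,4,0,8) vs β=6 → FL=W FR=S RL=S RR=W
t=25: phase=(7,15,11,3) vs β=6 → FL=W FR=W RL=W RR=S
t=27: phase=(9,1,13,5) vs β=6 → FL=W FR=S RL=W RR=S


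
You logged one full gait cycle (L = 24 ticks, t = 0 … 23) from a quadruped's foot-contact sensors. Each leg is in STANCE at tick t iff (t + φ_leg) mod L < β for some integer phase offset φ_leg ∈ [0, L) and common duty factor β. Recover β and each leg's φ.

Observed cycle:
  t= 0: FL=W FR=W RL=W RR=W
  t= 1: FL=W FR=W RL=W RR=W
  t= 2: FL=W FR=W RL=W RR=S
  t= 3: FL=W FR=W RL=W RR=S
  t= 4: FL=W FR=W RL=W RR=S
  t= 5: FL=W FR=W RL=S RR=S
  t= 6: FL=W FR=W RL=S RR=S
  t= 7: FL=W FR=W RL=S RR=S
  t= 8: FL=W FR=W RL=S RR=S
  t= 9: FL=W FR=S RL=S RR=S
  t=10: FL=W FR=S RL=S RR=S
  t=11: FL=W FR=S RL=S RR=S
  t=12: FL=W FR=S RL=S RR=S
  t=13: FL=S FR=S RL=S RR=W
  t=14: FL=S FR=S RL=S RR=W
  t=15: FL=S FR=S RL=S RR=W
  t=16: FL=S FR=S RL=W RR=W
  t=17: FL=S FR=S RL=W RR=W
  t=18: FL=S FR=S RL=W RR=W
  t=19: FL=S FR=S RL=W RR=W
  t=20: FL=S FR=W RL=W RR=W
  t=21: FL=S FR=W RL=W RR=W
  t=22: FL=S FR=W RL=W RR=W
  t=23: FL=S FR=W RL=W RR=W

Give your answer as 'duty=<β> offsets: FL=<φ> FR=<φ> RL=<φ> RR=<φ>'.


duty=11 offsets: FL=11 FR=15 RL=19 RR=22

duty β = stance ticks per leg = 11
FL: stance ticks = 11; W→S at t=13 → φ=11
FR: stance ticks = 11; W→S at t=9 → φ=15
RL: stance ticks = 11; W→S at t=5 → φ=19
RR: stance ticks = 11; W→S at t=2 → φ=22


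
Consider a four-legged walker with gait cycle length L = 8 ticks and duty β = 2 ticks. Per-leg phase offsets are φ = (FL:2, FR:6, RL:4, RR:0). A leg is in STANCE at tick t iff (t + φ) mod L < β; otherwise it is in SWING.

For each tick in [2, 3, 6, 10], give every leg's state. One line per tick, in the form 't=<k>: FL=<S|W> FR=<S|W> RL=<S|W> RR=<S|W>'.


t=2: phase=(4,0,6,2) vs β=2 → FL=W FR=S RL=W RR=W
t=3: phase=(5,1,7,3) vs β=2 → FL=W FR=S RL=W RR=W
t=6: phase=(0,4,2,6) vs β=2 → FL=S FR=W RL=W RR=W
t=10: phase=(4,0,6,2) vs β=2 → FL=W FR=S RL=W RR=W

t=2: FL=W FR=S RL=W RR=W
t=3: FL=W FR=S RL=W RR=W
t=6: FL=S FR=W RL=W RR=W
t=10: FL=W FR=S RL=W RR=W


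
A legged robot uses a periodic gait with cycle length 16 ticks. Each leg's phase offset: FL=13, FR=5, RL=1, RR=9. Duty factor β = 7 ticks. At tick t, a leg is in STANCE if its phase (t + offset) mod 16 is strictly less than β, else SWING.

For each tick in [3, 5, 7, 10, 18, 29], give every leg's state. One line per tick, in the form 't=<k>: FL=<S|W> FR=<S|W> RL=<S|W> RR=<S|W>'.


t=3: phase=(0,8,4,12) vs β=7 → FL=S FR=W RL=S RR=W
t=5: phase=(2,10,6,14) vs β=7 → FL=S FR=W RL=S RR=W
t=7: phase=(4,12,8,0) vs β=7 → FL=S FR=W RL=W RR=S
t=10: phase=(7,15,11,3) vs β=7 → FL=W FR=W RL=W RR=S
t=18: phase=(15,7,3,11) vs β=7 → FL=W FR=W RL=S RR=W
t=29: phase=(10,2,14,6) vs β=7 → FL=W FR=S RL=W RR=S

t=3: FL=S FR=W RL=S RR=W
t=5: FL=S FR=W RL=S RR=W
t=7: FL=S FR=W RL=W RR=S
t=10: FL=W FR=W RL=W RR=S
t=18: FL=W FR=W RL=S RR=W
t=29: FL=W FR=S RL=W RR=S


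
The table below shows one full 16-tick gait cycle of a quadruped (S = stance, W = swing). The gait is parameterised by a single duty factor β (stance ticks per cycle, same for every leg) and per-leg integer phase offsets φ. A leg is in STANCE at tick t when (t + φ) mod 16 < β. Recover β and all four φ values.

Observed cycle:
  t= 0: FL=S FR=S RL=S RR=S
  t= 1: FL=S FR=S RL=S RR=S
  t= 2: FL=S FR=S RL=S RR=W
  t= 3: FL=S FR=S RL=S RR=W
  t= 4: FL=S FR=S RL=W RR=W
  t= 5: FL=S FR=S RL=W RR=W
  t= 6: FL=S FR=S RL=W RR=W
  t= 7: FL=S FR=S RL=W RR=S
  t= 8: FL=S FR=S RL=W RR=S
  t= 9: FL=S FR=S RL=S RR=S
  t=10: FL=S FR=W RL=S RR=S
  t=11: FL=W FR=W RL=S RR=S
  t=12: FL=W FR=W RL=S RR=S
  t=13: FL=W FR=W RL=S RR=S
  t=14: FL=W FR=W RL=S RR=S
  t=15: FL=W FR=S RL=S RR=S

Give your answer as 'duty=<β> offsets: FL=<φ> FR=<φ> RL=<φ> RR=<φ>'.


duty β = stance ticks per leg = 11
FL: stance ticks = 11; W→S at t=0 → φ=0
FR: stance ticks = 11; W→S at t=15 → φ=1
RL: stance ticks = 11; W→S at t=9 → φ=7
RR: stance ticks = 11; W→S at t=7 → φ=9

duty=11 offsets: FL=0 FR=1 RL=7 RR=9


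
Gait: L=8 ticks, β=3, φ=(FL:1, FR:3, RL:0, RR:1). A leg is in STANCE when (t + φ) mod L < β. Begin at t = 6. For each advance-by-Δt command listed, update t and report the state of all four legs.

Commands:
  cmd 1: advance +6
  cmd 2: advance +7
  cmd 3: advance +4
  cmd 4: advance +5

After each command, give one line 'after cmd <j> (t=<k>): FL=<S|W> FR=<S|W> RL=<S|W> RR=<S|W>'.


start t=6: FL=W FR=S RL=W RR=W
cmd 1: advance +6 → t=12, phase=(5,7,4,5) → FL=W FR=W RL=W RR=W
cmd 2: advance +7 → t=19, phase=(4,6,3,4) → FL=W FR=W RL=W RR=W
cmd 3: advance +4 → t=23, phase=(0,2,7,0) → FL=S FR=S RL=W RR=S
cmd 4: advance +5 → t=28, phase=(5,7,4,5) → FL=W FR=W RL=W RR=W

after cmd 1 (t=12): FL=W FR=W RL=W RR=W
after cmd 2 (t=19): FL=W FR=W RL=W RR=W
after cmd 3 (t=23): FL=S FR=S RL=W RR=S
after cmd 4 (t=28): FL=W FR=W RL=W RR=W


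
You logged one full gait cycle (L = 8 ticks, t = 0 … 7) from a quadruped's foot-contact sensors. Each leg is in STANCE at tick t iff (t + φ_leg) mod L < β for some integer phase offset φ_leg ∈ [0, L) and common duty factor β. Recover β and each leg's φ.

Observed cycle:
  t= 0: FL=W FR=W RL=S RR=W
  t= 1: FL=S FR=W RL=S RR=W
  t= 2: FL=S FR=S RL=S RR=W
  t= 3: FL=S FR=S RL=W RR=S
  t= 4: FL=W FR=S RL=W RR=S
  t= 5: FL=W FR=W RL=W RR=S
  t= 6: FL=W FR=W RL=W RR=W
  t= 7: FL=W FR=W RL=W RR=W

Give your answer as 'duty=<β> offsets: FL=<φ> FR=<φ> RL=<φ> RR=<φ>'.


duty β = stance ticks per leg = 3
FL: stance ticks = 3; W→S at t=1 → φ=7
FR: stance ticks = 3; W→S at t=2 → φ=6
RL: stance ticks = 3; W→S at t=0 → φ=0
RR: stance ticks = 3; W→S at t=3 → φ=5

duty=3 offsets: FL=7 FR=6 RL=0 RR=5


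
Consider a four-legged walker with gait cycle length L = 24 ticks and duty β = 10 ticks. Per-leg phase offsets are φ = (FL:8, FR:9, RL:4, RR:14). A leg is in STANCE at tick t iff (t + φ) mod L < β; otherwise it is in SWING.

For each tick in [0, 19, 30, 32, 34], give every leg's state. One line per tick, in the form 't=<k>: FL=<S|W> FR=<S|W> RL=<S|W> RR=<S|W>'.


t=0: FL=S FR=S RL=S RR=W
t=19: FL=S FR=S RL=W RR=S
t=30: FL=W FR=W RL=W RR=W
t=32: FL=W FR=W RL=W RR=W
t=34: FL=W FR=W RL=W RR=S

t=0: phase=(8,9,4,14) vs β=10 → FL=S FR=S RL=S RR=W
t=19: phase=(3,4,23,9) vs β=10 → FL=S FR=S RL=W RR=S
t=30: phase=(14,15,10,20) vs β=10 → FL=W FR=W RL=W RR=W
t=32: phase=(16,17,12,22) vs β=10 → FL=W FR=W RL=W RR=W
t=34: phase=(18,19,14,0) vs β=10 → FL=W FR=W RL=W RR=S


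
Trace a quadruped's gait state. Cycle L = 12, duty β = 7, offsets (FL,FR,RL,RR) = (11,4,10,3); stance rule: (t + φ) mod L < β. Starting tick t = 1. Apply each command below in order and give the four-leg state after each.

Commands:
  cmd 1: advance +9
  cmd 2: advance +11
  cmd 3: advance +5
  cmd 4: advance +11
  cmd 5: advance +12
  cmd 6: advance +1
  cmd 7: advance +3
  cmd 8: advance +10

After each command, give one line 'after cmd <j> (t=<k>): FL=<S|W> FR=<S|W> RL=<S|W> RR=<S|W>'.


after cmd 1 (t=10): FL=W FR=S RL=W RR=S
after cmd 2 (t=21): FL=W FR=S RL=W RR=S
after cmd 3 (t=26): FL=S FR=S RL=S RR=S
after cmd 4 (t=37): FL=S FR=S RL=W RR=S
after cmd 5 (t=49): FL=S FR=S RL=W RR=S
after cmd 6 (t=50): FL=S FR=S RL=S RR=S
after cmd 7 (t=53): FL=S FR=W RL=S RR=W
after cmd 8 (t=63): FL=S FR=W RL=S RR=S

start t=1: FL=S FR=S RL=W RR=S
cmd 1: advance +9 → t=10, phase=(9,2,8,1) → FL=W FR=S RL=W RR=S
cmd 2: advance +11 → t=21, phase=(8,1,7,0) → FL=W FR=S RL=W RR=S
cmd 3: advance +5 → t=26, phase=(1,6,0,5) → FL=S FR=S RL=S RR=S
cmd 4: advance +11 → t=37, phase=(0,5,11,4) → FL=S FR=S RL=W RR=S
cmd 5: advance +12 → t=49, phase=(0,5,11,4) → FL=S FR=S RL=W RR=S
cmd 6: advance +1 → t=50, phase=(1,6,0,5) → FL=S FR=S RL=S RR=S
cmd 7: advance +3 → t=53, phase=(4,9,3,8) → FL=S FR=W RL=S RR=W
cmd 8: advance +10 → t=63, phase=(2,7,1,6) → FL=S FR=W RL=S RR=S


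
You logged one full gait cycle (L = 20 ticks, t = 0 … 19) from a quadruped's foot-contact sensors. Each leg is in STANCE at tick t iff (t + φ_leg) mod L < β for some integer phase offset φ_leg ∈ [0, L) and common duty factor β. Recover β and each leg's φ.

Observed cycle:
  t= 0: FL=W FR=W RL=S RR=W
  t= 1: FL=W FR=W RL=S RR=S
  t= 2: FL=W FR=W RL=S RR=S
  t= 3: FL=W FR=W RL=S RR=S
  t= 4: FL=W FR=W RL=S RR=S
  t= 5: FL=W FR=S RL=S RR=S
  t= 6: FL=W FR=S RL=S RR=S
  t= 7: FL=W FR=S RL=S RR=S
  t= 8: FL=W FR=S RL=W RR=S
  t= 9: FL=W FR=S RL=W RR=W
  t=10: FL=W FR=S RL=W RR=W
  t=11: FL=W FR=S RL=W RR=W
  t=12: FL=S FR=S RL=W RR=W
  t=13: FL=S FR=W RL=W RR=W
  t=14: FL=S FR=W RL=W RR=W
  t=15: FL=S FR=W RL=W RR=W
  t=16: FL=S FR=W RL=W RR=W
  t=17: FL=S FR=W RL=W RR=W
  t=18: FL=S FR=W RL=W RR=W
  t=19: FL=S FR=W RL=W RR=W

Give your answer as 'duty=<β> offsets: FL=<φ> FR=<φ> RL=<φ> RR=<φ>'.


duty β = stance ticks per leg = 8
FL: stance ticks = 8; W→S at t=12 → φ=8
FR: stance ticks = 8; W→S at t=5 → φ=15
RL: stance ticks = 8; W→S at t=0 → φ=0
RR: stance ticks = 8; W→S at t=1 → φ=19

duty=8 offsets: FL=8 FR=15 RL=0 RR=19


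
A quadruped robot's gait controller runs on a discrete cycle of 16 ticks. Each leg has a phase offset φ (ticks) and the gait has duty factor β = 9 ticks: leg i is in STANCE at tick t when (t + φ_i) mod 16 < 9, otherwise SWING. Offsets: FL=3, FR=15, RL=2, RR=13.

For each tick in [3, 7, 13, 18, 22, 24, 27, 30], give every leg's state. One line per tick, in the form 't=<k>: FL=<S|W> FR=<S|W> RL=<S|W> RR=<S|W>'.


t=3: phase=(6,2,5,0) vs β=9 → FL=S FR=S RL=S RR=S
t=7: phase=(10,6,9,4) vs β=9 → FL=W FR=S RL=W RR=S
t=13: phase=(0,12,15,10) vs β=9 → FL=S FR=W RL=W RR=W
t=18: phase=(5,1,4,15) vs β=9 → FL=S FR=S RL=S RR=W
t=22: phase=(9,5,8,3) vs β=9 → FL=W FR=S RL=S RR=S
t=24: phase=(11,7,10,5) vs β=9 → FL=W FR=S RL=W RR=S
t=27: phase=(14,10,13,8) vs β=9 → FL=W FR=W RL=W RR=S
t=30: phase=(1,13,0,11) vs β=9 → FL=S FR=W RL=S RR=W

t=3: FL=S FR=S RL=S RR=S
t=7: FL=W FR=S RL=W RR=S
t=13: FL=S FR=W RL=W RR=W
t=18: FL=S FR=S RL=S RR=W
t=22: FL=W FR=S RL=S RR=S
t=24: FL=W FR=S RL=W RR=S
t=27: FL=W FR=W RL=W RR=S
t=30: FL=S FR=W RL=S RR=W


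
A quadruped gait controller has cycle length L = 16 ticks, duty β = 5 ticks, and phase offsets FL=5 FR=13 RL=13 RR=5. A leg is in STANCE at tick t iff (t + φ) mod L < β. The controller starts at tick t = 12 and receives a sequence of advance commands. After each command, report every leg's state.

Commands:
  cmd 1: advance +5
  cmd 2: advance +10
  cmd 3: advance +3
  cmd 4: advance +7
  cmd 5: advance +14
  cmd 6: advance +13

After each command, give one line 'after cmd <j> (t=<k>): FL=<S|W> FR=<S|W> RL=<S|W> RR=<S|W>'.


start t=12: FL=S FR=W RL=W RR=S
cmd 1: advance +5 → t=17, phase=(6,14,14,6) → FL=W FR=W RL=W RR=W
cmd 2: advance +10 → t=27, phase=(0,8,8,0) → FL=S FR=W RL=W RR=S
cmd 3: advance +3 → t=30, phase=(3,11,11,3) → FL=S FR=W RL=W RR=S
cmd 4: advance +7 → t=37, phase=(10,2,2,10) → FL=W FR=S RL=S RR=W
cmd 5: advance +14 → t=51, phase=(8,0,0,8) → FL=W FR=S RL=S RR=W
cmd 6: advance +13 → t=64, phase=(5,13,13,5) → FL=W FR=W RL=W RR=W

after cmd 1 (t=17): FL=W FR=W RL=W RR=W
after cmd 2 (t=27): FL=S FR=W RL=W RR=S
after cmd 3 (t=30): FL=S FR=W RL=W RR=S
after cmd 4 (t=37): FL=W FR=S RL=S RR=W
after cmd 5 (t=51): FL=W FR=S RL=S RR=W
after cmd 6 (t=64): FL=W FR=W RL=W RR=W


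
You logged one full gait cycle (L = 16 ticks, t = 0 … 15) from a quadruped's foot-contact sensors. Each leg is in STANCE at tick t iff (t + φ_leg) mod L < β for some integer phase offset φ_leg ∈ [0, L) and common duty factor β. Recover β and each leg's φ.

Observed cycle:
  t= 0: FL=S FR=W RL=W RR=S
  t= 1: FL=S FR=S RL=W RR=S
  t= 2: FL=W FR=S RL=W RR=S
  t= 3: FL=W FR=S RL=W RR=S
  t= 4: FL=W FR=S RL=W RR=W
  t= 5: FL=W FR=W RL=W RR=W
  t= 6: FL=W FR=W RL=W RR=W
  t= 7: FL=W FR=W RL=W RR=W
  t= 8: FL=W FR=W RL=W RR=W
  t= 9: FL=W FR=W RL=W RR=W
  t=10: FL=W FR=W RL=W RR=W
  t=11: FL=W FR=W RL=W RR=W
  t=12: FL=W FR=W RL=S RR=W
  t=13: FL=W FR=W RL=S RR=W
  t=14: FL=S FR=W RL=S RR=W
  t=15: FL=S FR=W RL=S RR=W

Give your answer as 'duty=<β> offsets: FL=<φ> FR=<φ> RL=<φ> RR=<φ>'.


duty β = stance ticks per leg = 4
FL: stance ticks = 4; W→S at t=14 → φ=2
FR: stance ticks = 4; W→S at t=1 → φ=15
RL: stance ticks = 4; W→S at t=12 → φ=4
RR: stance ticks = 4; W→S at t=0 → φ=0

duty=4 offsets: FL=2 FR=15 RL=4 RR=0


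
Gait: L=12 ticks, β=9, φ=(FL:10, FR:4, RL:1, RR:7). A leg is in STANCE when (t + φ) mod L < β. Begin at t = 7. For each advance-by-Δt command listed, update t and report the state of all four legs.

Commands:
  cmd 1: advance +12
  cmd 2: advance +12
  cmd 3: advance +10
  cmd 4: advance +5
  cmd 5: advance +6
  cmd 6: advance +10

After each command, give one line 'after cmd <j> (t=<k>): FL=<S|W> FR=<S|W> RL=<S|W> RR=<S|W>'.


after cmd 1 (t=19): FL=S FR=W RL=S RR=S
after cmd 2 (t=31): FL=S FR=W RL=S RR=S
after cmd 3 (t=41): FL=S FR=W RL=S RR=S
after cmd 4 (t=46): FL=S FR=S RL=W RR=S
after cmd 5 (t=52): FL=S FR=S RL=S RR=W
after cmd 6 (t=62): FL=S FR=S RL=S RR=W

start t=7: FL=S FR=W RL=S RR=S
cmd 1: advance +12 → t=19, phase=(5,11,8,2) → FL=S FR=W RL=S RR=S
cmd 2: advance +12 → t=31, phase=(5,11,8,2) → FL=S FR=W RL=S RR=S
cmd 3: advance +10 → t=41, phase=(3,9,6,0) → FL=S FR=W RL=S RR=S
cmd 4: advance +5 → t=46, phase=(8,2,11,5) → FL=S FR=S RL=W RR=S
cmd 5: advance +6 → t=52, phase=(2,8,5,11) → FL=S FR=S RL=S RR=W
cmd 6: advance +10 → t=62, phase=(0,6,3,9) → FL=S FR=S RL=S RR=W


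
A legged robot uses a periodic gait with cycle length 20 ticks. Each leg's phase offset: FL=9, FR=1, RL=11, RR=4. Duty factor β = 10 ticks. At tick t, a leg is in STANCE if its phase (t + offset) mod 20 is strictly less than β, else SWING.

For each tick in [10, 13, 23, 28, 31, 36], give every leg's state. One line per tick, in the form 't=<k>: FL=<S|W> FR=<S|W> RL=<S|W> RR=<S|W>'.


t=10: FL=W FR=W RL=S RR=W
t=13: FL=S FR=W RL=S RR=W
t=23: FL=W FR=S RL=W RR=S
t=28: FL=W FR=S RL=W RR=W
t=31: FL=S FR=W RL=S RR=W
t=36: FL=S FR=W RL=S RR=S

t=10: phase=(19,11,1,14) vs β=10 → FL=W FR=W RL=S RR=W
t=13: phase=(2,14,4,17) vs β=10 → FL=S FR=W RL=S RR=W
t=23: phase=(12,4,14,7) vs β=10 → FL=W FR=S RL=W RR=S
t=28: phase=(17,9,19,12) vs β=10 → FL=W FR=S RL=W RR=W
t=31: phase=(0,12,2,15) vs β=10 → FL=S FR=W RL=S RR=W
t=36: phase=(5,17,7,0) vs β=10 → FL=S FR=W RL=S RR=S


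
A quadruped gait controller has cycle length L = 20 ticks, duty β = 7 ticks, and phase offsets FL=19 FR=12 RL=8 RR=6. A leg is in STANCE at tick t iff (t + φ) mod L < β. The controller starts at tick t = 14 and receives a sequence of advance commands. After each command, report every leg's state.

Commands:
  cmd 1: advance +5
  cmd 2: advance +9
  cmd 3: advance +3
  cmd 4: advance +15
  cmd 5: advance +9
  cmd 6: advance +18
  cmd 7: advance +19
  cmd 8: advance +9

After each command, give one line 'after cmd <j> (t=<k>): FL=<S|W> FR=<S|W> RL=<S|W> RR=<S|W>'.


start t=14: FL=W FR=S RL=S RR=S
cmd 1: advance +5 → t=19, phase=(18,11,7,5) → FL=W FR=W RL=W RR=S
cmd 2: advance +9 → t=28, phase=(7,0,16,14) → FL=W FR=S RL=W RR=W
cmd 3: advance +3 → t=31, phase=(10,3,19,17) → FL=W FR=S RL=W RR=W
cmd 4: advance +15 → t=46, phase=(5,18,14,12) → FL=S FR=W RL=W RR=W
cmd 5: advance +9 → t=55, phase=(14,7,3,1) → FL=W FR=W RL=S RR=S
cmd 6: advance +18 → t=73, phase=(12,5,1,19) → FL=W FR=S RL=S RR=W
cmd 7: advance +19 → t=92, phase=(11,4,0,18) → FL=W FR=S RL=S RR=W
cmd 8: advance +9 → t=101, phase=(0,13,9,7) → FL=S FR=W RL=W RR=W

after cmd 1 (t=19): FL=W FR=W RL=W RR=S
after cmd 2 (t=28): FL=W FR=S RL=W RR=W
after cmd 3 (t=31): FL=W FR=S RL=W RR=W
after cmd 4 (t=46): FL=S FR=W RL=W RR=W
after cmd 5 (t=55): FL=W FR=W RL=S RR=S
after cmd 6 (t=73): FL=W FR=S RL=S RR=W
after cmd 7 (t=92): FL=W FR=S RL=S RR=W
after cmd 8 (t=101): FL=S FR=W RL=W RR=W


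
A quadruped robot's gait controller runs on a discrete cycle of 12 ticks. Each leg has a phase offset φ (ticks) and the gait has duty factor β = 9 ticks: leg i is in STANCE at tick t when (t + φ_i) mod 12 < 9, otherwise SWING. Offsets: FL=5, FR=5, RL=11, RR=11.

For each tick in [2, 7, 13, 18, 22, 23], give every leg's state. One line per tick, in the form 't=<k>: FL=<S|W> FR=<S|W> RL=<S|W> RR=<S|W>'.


t=2: FL=S FR=S RL=S RR=S
t=7: FL=S FR=S RL=S RR=S
t=13: FL=S FR=S RL=S RR=S
t=18: FL=W FR=W RL=S RR=S
t=22: FL=S FR=S RL=W RR=W
t=23: FL=S FR=S RL=W RR=W

t=2: phase=(7,7,1,1) vs β=9 → FL=S FR=S RL=S RR=S
t=7: phase=(0,0,6,6) vs β=9 → FL=S FR=S RL=S RR=S
t=13: phase=(6,6,0,0) vs β=9 → FL=S FR=S RL=S RR=S
t=18: phase=(11,11,5,5) vs β=9 → FL=W FR=W RL=S RR=S
t=22: phase=(3,3,9,9) vs β=9 → FL=S FR=S RL=W RR=W
t=23: phase=(4,4,10,10) vs β=9 → FL=S FR=S RL=W RR=W


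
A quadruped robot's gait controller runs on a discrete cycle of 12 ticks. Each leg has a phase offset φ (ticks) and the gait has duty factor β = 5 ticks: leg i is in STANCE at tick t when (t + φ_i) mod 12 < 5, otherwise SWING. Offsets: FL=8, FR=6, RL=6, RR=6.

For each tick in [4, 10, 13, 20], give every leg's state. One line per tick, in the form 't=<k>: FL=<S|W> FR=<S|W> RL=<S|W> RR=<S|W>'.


t=4: FL=S FR=W RL=W RR=W
t=10: FL=W FR=S RL=S RR=S
t=13: FL=W FR=W RL=W RR=W
t=20: FL=S FR=S RL=S RR=S

t=4: phase=(0,10,10,10) vs β=5 → FL=S FR=W RL=W RR=W
t=10: phase=(6,4,4,4) vs β=5 → FL=W FR=S RL=S RR=S
t=13: phase=(9,7,7,7) vs β=5 → FL=W FR=W RL=W RR=W
t=20: phase=(4,2,2,2) vs β=5 → FL=S FR=S RL=S RR=S


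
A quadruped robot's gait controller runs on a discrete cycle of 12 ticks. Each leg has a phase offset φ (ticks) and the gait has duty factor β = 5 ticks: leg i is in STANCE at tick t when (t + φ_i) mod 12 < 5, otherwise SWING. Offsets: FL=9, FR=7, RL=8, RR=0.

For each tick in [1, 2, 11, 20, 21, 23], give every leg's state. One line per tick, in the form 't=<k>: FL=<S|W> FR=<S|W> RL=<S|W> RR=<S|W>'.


t=1: FL=W FR=W RL=W RR=S
t=2: FL=W FR=W RL=W RR=S
t=11: FL=W FR=W RL=W RR=W
t=20: FL=W FR=S RL=S RR=W
t=21: FL=W FR=S RL=W RR=W
t=23: FL=W FR=W RL=W RR=W

t=1: phase=(10,8,9,1) vs β=5 → FL=W FR=W RL=W RR=S
t=2: phase=(11,9,10,2) vs β=5 → FL=W FR=W RL=W RR=S
t=11: phase=(8,6,7,11) vs β=5 → FL=W FR=W RL=W RR=W
t=20: phase=(5,3,4,8) vs β=5 → FL=W FR=S RL=S RR=W
t=21: phase=(6,4,5,9) vs β=5 → FL=W FR=S RL=W RR=W
t=23: phase=(8,6,7,11) vs β=5 → FL=W FR=W RL=W RR=W


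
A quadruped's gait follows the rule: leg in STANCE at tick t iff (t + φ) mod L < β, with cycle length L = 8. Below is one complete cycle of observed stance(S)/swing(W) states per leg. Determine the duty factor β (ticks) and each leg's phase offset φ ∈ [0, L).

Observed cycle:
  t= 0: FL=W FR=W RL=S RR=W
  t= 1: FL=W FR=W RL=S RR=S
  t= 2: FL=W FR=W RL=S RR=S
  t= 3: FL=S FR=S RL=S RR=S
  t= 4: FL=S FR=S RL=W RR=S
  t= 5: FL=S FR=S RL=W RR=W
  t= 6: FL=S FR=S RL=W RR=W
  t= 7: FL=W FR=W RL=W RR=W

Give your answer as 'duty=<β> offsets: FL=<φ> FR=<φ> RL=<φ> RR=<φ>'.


duty β = stance ticks per leg = 4
FL: stance ticks = 4; W→S at t=3 → φ=5
FR: stance ticks = 4; W→S at t=3 → φ=5
RL: stance ticks = 4; W→S at t=0 → φ=0
RR: stance ticks = 4; W→S at t=1 → φ=7

duty=4 offsets: FL=5 FR=5 RL=0 RR=7


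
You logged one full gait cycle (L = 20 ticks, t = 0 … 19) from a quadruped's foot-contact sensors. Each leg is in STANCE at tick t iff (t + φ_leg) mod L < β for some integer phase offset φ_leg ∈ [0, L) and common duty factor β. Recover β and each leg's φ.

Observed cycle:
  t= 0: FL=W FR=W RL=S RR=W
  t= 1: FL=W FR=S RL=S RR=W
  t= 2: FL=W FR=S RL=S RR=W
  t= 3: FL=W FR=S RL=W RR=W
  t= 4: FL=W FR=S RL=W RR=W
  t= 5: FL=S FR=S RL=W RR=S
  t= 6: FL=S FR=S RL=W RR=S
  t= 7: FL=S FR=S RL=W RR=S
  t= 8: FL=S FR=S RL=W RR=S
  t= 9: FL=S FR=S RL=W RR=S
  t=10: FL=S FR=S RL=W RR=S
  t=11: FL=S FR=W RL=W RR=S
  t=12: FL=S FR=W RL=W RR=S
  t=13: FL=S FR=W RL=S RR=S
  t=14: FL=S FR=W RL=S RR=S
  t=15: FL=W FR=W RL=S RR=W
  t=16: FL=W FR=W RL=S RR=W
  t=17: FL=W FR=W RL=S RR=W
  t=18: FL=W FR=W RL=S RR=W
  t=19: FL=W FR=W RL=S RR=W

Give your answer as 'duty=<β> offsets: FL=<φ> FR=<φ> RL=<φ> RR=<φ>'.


duty=10 offsets: FL=15 FR=19 RL=7 RR=15

duty β = stance ticks per leg = 10
FL: stance ticks = 10; W→S at t=5 → φ=15
FR: stance ticks = 10; W→S at t=1 → φ=19
RL: stance ticks = 10; W→S at t=13 → φ=7
RR: stance ticks = 10; W→S at t=5 → φ=15


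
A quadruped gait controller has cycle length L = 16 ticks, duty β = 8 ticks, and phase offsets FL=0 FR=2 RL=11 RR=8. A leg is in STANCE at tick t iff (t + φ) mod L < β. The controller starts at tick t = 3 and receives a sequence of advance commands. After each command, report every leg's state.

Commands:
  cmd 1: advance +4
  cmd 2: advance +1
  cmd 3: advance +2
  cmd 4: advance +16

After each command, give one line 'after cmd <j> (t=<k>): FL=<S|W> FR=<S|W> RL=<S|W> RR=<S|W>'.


start t=3: FL=S FR=S RL=W RR=W
cmd 1: advance +4 → t=7, phase=(7,9,2,15) → FL=S FR=W RL=S RR=W
cmd 2: advance +1 → t=8, phase=(8,10,3,0) → FL=W FR=W RL=S RR=S
cmd 3: advance +2 → t=10, phase=(10,12,5,2) → FL=W FR=W RL=S RR=S
cmd 4: advance +16 → t=26, phase=(10,12,5,2) → FL=W FR=W RL=S RR=S

after cmd 1 (t=7): FL=S FR=W RL=S RR=W
after cmd 2 (t=8): FL=W FR=W RL=S RR=S
after cmd 3 (t=10): FL=W FR=W RL=S RR=S
after cmd 4 (t=26): FL=W FR=W RL=S RR=S


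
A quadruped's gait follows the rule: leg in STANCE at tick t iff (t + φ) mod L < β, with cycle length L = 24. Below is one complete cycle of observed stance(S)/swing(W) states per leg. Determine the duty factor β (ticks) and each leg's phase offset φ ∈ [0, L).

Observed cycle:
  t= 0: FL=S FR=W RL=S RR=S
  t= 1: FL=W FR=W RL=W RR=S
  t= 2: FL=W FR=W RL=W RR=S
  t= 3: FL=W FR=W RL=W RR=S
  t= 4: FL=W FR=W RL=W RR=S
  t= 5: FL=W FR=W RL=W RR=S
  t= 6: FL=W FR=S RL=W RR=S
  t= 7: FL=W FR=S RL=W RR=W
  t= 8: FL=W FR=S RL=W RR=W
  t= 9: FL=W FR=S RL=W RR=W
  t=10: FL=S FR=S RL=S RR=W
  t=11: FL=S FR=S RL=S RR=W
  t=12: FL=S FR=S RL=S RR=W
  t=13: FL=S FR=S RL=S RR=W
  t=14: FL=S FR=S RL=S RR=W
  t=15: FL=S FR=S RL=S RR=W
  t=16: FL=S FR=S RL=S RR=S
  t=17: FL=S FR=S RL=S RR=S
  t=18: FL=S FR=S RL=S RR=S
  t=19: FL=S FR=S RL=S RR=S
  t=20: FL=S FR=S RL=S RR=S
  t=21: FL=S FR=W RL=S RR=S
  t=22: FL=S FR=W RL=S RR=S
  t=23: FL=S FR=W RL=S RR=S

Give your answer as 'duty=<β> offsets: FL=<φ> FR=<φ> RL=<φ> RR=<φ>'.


duty β = stance ticks per leg = 15
FL: stance ticks = 15; W→S at t=10 → φ=14
FR: stance ticks = 15; W→S at t=6 → φ=18
RL: stance ticks = 15; W→S at t=10 → φ=14
RR: stance ticks = 15; W→S at t=16 → φ=8

duty=15 offsets: FL=14 FR=18 RL=14 RR=8


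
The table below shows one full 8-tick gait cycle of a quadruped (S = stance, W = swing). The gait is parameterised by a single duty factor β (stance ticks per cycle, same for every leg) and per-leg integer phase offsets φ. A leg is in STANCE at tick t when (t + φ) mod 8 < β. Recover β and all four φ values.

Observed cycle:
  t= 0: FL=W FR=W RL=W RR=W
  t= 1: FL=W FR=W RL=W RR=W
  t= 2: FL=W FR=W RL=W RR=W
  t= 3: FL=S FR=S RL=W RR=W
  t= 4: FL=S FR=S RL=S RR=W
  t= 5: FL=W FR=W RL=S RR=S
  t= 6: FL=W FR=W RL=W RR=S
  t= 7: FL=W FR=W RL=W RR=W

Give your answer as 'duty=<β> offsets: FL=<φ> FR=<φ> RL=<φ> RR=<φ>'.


duty β = stance ticks per leg = 2
FL: stance ticks = 2; W→S at t=3 → φ=5
FR: stance ticks = 2; W→S at t=3 → φ=5
RL: stance ticks = 2; W→S at t=4 → φ=4
RR: stance ticks = 2; W→S at t=5 → φ=3

duty=2 offsets: FL=5 FR=5 RL=4 RR=3


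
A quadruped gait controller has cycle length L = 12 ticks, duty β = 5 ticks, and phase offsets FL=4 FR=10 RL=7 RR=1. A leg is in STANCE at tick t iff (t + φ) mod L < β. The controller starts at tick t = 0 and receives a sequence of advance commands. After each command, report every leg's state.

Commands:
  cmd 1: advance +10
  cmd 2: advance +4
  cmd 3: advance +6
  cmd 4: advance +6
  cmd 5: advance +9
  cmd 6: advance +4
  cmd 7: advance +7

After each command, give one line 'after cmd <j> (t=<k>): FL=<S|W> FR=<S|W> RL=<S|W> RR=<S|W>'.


after cmd 1 (t=10): FL=S FR=W RL=W RR=W
after cmd 2 (t=14): FL=W FR=S RL=W RR=S
after cmd 3 (t=20): FL=S FR=W RL=S RR=W
after cmd 4 (t=26): FL=W FR=S RL=W RR=S
after cmd 5 (t=35): FL=S FR=W RL=W RR=S
after cmd 6 (t=39): FL=W FR=S RL=W RR=S
after cmd 7 (t=46): FL=S FR=W RL=W RR=W

start t=0: FL=S FR=W RL=W RR=S
cmd 1: advance +10 → t=10, phase=(2,8,5,11) → FL=S FR=W RL=W RR=W
cmd 2: advance +4 → t=14, phase=(6,0,9,3) → FL=W FR=S RL=W RR=S
cmd 3: advance +6 → t=20, phase=(0,6,3,9) → FL=S FR=W RL=S RR=W
cmd 4: advance +6 → t=26, phase=(6,0,9,3) → FL=W FR=S RL=W RR=S
cmd 5: advance +9 → t=35, phase=(3,9,6,0) → FL=S FR=W RL=W RR=S
cmd 6: advance +4 → t=39, phase=(7,1,10,4) → FL=W FR=S RL=W RR=S
cmd 7: advance +7 → t=46, phase=(2,8,5,11) → FL=S FR=W RL=W RR=W


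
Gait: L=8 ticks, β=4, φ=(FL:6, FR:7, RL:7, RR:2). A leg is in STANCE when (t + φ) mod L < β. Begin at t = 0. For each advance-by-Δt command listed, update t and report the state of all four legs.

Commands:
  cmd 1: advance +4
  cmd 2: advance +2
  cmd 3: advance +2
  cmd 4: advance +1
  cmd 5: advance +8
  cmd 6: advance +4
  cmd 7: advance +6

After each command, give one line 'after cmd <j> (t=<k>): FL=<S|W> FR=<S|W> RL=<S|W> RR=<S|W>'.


start t=0: FL=W FR=W RL=W RR=S
cmd 1: advance +4 → t=4, phase=(2,3,3,6) → FL=S FR=S RL=S RR=W
cmd 2: advance +2 → t=6, phase=(4,5,5,0) → FL=W FR=W RL=W RR=S
cmd 3: advance +2 → t=8, phase=(6,7,7,2) → FL=W FR=W RL=W RR=S
cmd 4: advance +1 → t=9, phase=(7,0,0,3) → FL=W FR=S RL=S RR=S
cmd 5: advance +8 → t=17, phase=(7,0,0,3) → FL=W FR=S RL=S RR=S
cmd 6: advance +4 → t=21, phase=(3,4,4,7) → FL=S FR=W RL=W RR=W
cmd 7: advance +6 → t=27, phase=(1,2,2,5) → FL=S FR=S RL=S RR=W

after cmd 1 (t=4): FL=S FR=S RL=S RR=W
after cmd 2 (t=6): FL=W FR=W RL=W RR=S
after cmd 3 (t=8): FL=W FR=W RL=W RR=S
after cmd 4 (t=9): FL=W FR=S RL=S RR=S
after cmd 5 (t=17): FL=W FR=S RL=S RR=S
after cmd 6 (t=21): FL=S FR=W RL=W RR=W
after cmd 7 (t=27): FL=S FR=S RL=S RR=W


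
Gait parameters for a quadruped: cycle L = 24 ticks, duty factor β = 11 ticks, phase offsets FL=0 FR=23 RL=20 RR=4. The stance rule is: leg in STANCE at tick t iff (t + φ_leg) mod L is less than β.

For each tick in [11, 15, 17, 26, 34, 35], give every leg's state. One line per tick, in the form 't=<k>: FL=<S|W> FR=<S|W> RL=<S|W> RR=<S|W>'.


t=11: FL=W FR=S RL=S RR=W
t=15: FL=W FR=W RL=W RR=W
t=17: FL=W FR=W RL=W RR=W
t=26: FL=S FR=S RL=W RR=S
t=34: FL=S FR=S RL=S RR=W
t=35: FL=W FR=S RL=S RR=W

t=11: phase=(11,10,7,15) vs β=11 → FL=W FR=S RL=S RR=W
t=15: phase=(15,14,11,19) vs β=11 → FL=W FR=W RL=W RR=W
t=17: phase=(17,16,13,21) vs β=11 → FL=W FR=W RL=W RR=W
t=26: phase=(2,1,22,6) vs β=11 → FL=S FR=S RL=W RR=S
t=34: phase=(10,9,6,14) vs β=11 → FL=S FR=S RL=S RR=W
t=35: phase=(11,10,7,15) vs β=11 → FL=W FR=S RL=S RR=W


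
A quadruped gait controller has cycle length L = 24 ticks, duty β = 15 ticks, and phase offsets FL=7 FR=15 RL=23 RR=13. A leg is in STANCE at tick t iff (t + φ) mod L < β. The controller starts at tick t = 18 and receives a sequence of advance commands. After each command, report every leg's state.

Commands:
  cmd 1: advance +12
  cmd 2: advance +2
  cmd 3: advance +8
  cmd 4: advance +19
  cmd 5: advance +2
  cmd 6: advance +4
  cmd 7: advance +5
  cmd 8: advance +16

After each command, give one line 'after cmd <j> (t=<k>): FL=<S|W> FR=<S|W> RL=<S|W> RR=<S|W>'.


after cmd 1 (t=30): FL=S FR=W RL=S RR=W
after cmd 2 (t=32): FL=W FR=W RL=S RR=W
after cmd 3 (t=40): FL=W FR=S RL=W RR=S
after cmd 4 (t=59): FL=W FR=S RL=S RR=S
after cmd 5 (t=61): FL=W FR=S RL=S RR=S
after cmd 6 (t=65): FL=S FR=S RL=W RR=S
after cmd 7 (t=70): FL=S FR=S RL=W RR=S
after cmd 8 (t=86): FL=W FR=S RL=S RR=S

start t=18: FL=S FR=S RL=W RR=S
cmd 1: advance +12 → t=30, phase=(13,21,5,19) → FL=S FR=W RL=S RR=W
cmd 2: advance +2 → t=32, phase=(15,23,7,21) → FL=W FR=W RL=S RR=W
cmd 3: advance +8 → t=40, phase=(23,7,15,5) → FL=W FR=S RL=W RR=S
cmd 4: advance +19 → t=59, phase=(18,2,10,0) → FL=W FR=S RL=S RR=S
cmd 5: advance +2 → t=61, phase=(20,4,12,2) → FL=W FR=S RL=S RR=S
cmd 6: advance +4 → t=65, phase=(0,8,16,6) → FL=S FR=S RL=W RR=S
cmd 7: advance +5 → t=70, phase=(5,13,21,11) → FL=S FR=S RL=W RR=S
cmd 8: advance +16 → t=86, phase=(21,5,13,3) → FL=W FR=S RL=S RR=S


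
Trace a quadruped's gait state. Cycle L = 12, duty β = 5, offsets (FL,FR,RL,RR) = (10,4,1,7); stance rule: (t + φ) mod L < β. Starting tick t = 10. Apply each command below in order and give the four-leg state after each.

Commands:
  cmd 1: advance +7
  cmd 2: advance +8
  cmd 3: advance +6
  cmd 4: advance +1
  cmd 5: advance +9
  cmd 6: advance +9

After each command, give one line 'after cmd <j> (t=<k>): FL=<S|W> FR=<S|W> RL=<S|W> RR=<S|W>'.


after cmd 1 (t=17): FL=S FR=W RL=W RR=S
after cmd 2 (t=25): FL=W FR=W RL=S RR=W
after cmd 3 (t=31): FL=W FR=W RL=W RR=S
after cmd 4 (t=32): FL=W FR=S RL=W RR=S
after cmd 5 (t=41): FL=S FR=W RL=W RR=S
after cmd 6 (t=50): FL=S FR=W RL=S RR=W

start t=10: FL=W FR=S RL=W RR=W
cmd 1: advance +7 → t=17, phase=(3,9,6,0) → FL=S FR=W RL=W RR=S
cmd 2: advance +8 → t=25, phase=(11,5,2,8) → FL=W FR=W RL=S RR=W
cmd 3: advance +6 → t=31, phase=(5,11,8,2) → FL=W FR=W RL=W RR=S
cmd 4: advance +1 → t=32, phase=(6,0,9,3) → FL=W FR=S RL=W RR=S
cmd 5: advance +9 → t=41, phase=(3,9,6,0) → FL=S FR=W RL=W RR=S
cmd 6: advance +9 → t=50, phase=(0,6,3,9) → FL=S FR=W RL=S RR=W


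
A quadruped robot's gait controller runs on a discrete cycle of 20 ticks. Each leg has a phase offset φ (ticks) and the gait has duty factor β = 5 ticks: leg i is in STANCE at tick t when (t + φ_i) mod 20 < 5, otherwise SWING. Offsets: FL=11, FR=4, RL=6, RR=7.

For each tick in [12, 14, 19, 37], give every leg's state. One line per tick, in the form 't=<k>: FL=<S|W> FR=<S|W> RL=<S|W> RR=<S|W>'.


t=12: phase=(3,16,18,19) vs β=5 → FL=S FR=W RL=W RR=W
t=14: phase=(5,18,0,1) vs β=5 → FL=W FR=W RL=S RR=S
t=19: phase=(10,3,5,6) vs β=5 → FL=W FR=S RL=W RR=W
t=37: phase=(8,1,3,4) vs β=5 → FL=W FR=S RL=S RR=S

t=12: FL=S FR=W RL=W RR=W
t=14: FL=W FR=W RL=S RR=S
t=19: FL=W FR=S RL=W RR=W
t=37: FL=W FR=S RL=S RR=S


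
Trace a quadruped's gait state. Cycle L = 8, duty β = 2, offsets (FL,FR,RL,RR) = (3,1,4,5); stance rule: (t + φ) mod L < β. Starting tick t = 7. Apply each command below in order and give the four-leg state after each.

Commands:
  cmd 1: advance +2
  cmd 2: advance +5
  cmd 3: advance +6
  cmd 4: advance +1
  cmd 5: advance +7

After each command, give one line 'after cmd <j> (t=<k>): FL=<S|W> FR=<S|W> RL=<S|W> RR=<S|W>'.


start t=7: FL=W FR=S RL=W RR=W
cmd 1: advance +2 → t=9, phase=(4,2,5,6) → FL=W FR=W RL=W RR=W
cmd 2: advance +5 → t=14, phase=(1,7,2,3) → FL=S FR=W RL=W RR=W
cmd 3: advance +6 → t=20, phase=(7,5,0,1) → FL=W FR=W RL=S RR=S
cmd 4: advance +1 → t=21, phase=(0,6,1,2) → FL=S FR=W RL=S RR=W
cmd 5: advance +7 → t=28, phase=(7,5,0,1) → FL=W FR=W RL=S RR=S

after cmd 1 (t=9): FL=W FR=W RL=W RR=W
after cmd 2 (t=14): FL=S FR=W RL=W RR=W
after cmd 3 (t=20): FL=W FR=W RL=S RR=S
after cmd 4 (t=21): FL=S FR=W RL=S RR=W
after cmd 5 (t=28): FL=W FR=W RL=S RR=S


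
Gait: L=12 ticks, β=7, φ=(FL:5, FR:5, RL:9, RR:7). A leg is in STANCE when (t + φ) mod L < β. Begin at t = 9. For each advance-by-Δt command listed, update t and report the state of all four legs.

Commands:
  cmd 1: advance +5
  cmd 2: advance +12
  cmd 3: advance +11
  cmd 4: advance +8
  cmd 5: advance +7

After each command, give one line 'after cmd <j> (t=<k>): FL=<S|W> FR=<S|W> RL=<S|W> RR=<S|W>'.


after cmd 1 (t=14): FL=W FR=W RL=W RR=W
after cmd 2 (t=26): FL=W FR=W RL=W RR=W
after cmd 3 (t=37): FL=S FR=S RL=W RR=W
after cmd 4 (t=45): FL=S FR=S RL=S RR=S
after cmd 5 (t=52): FL=W FR=W RL=S RR=W

start t=9: FL=S FR=S RL=S RR=S
cmd 1: advance +5 → t=14, phase=(7,7,11,9) → FL=W FR=W RL=W RR=W
cmd 2: advance +12 → t=26, phase=(7,7,11,9) → FL=W FR=W RL=W RR=W
cmd 3: advance +11 → t=37, phase=(6,6,10,8) → FL=S FR=S RL=W RR=W
cmd 4: advance +8 → t=45, phase=(2,2,6,4) → FL=S FR=S RL=S RR=S
cmd 5: advance +7 → t=52, phase=(9,9,1,11) → FL=W FR=W RL=S RR=W


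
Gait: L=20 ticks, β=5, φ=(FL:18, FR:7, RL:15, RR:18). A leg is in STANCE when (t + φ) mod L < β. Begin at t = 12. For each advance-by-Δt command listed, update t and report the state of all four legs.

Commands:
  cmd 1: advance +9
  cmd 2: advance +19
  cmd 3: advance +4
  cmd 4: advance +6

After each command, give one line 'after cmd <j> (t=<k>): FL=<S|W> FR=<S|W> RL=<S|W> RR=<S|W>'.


after cmd 1 (t=21): FL=W FR=W RL=W RR=W
after cmd 2 (t=40): FL=W FR=W RL=W RR=W
after cmd 3 (t=44): FL=S FR=W RL=W RR=S
after cmd 4 (t=50): FL=W FR=W RL=W RR=W

start t=12: FL=W FR=W RL=W RR=W
cmd 1: advance +9 → t=21, phase=(19,8,16,19) → FL=W FR=W RL=W RR=W
cmd 2: advance +19 → t=40, phase=(18,7,15,18) → FL=W FR=W RL=W RR=W
cmd 3: advance +4 → t=44, phase=(2,11,19,2) → FL=S FR=W RL=W RR=S
cmd 4: advance +6 → t=50, phase=(8,17,5,8) → FL=W FR=W RL=W RR=W


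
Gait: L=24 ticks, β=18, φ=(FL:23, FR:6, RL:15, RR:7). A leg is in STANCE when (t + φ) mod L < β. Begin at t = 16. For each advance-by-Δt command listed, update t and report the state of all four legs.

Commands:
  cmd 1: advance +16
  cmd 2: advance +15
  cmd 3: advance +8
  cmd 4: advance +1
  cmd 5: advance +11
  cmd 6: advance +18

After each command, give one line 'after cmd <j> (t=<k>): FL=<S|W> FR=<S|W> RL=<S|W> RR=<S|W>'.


start t=16: FL=S FR=W RL=S RR=W
cmd 1: advance +16 → t=32, phase=(7,14,23,15) → FL=S FR=S RL=W RR=S
cmd 2: advance +15 → t=47, phase=(22,5,14,6) → FL=W FR=S RL=S RR=S
cmd 3: advance +8 → t=55, phase=(6,13,22,14) → FL=S FR=S RL=W RR=S
cmd 4: advance +1 → t=56, phase=(7,14,23,15) → FL=S FR=S RL=W RR=S
cmd 5: advance +11 → t=67, phase=(18,1,10,2) → FL=W FR=S RL=S RR=S
cmd 6: advance +18 → t=85, phase=(12,19,4,20) → FL=S FR=W RL=S RR=W

after cmd 1 (t=32): FL=S FR=S RL=W RR=S
after cmd 2 (t=47): FL=W FR=S RL=S RR=S
after cmd 3 (t=55): FL=S FR=S RL=W RR=S
after cmd 4 (t=56): FL=S FR=S RL=W RR=S
after cmd 5 (t=67): FL=W FR=S RL=S RR=S
after cmd 6 (t=85): FL=S FR=W RL=S RR=W
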